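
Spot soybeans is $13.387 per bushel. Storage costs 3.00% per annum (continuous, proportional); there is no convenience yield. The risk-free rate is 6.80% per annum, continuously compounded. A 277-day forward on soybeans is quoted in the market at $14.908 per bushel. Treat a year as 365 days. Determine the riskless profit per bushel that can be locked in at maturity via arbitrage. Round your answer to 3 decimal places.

$0.487 per bushel

Fair forward: F* = S·e^(carry·T), with carry = (r + u) = 0.0680 + 0.0300 = 0.0980
F* = 13.387 · e^(0.0980 × 277/365) = 13.387 · e^0.074373 = 13.387 × 1.077209 = $14.4206
Market $14.908 > fair $14.4206: forward overpriced → cash-and-carry (buy spot, short the forward).
At maturity, profit = |F_mkt − F*| = |14.908 − 14.4206| = $0.487 per bushel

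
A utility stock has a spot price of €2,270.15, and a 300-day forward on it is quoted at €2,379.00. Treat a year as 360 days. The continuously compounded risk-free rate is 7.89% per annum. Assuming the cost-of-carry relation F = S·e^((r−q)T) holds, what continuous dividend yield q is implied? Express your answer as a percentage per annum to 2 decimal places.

From F = S·e^((r−q)T): (r − q) = ln(F/S)/T
ln(2379.00/2270.15) = ln(1.047948) = 0.046834
(r − q) = 0.046834 / (300/360) = 0.056201
q = r − ln(F/S)/T = 0.0789 − 0.056201 = 0.022699
q = 2.27%

2.27%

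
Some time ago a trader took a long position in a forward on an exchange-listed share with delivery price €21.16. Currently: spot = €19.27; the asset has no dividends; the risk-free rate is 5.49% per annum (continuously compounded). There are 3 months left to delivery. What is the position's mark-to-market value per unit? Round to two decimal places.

-€1.60

Current fair forward for the remaining 3 months: F = S·e^(r·T), r = 0.0549
F = 19.27 · e^(0.0549 × 3/12) = 19.27 × 1.013820 = 19.5363
Value of long forward = (F − K)·e^(−rT) = (19.5363 − 21.16) · e^(−0.0549·3/12)
= -1.6237 × 0.986369 = -1.60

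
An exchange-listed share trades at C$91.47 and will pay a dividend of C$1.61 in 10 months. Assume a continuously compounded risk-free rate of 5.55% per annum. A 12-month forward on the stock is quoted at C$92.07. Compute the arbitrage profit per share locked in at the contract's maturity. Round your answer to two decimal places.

C$3.00 per share

PV(dividends) I = 1.61·e^(−0.0555·10/12) = 1.5372
Fair forward F* = (S − I)·e^(rT) = (91.47 − 1.5372)·e^0.055500 = 89.9328 × 1.057069 = 95.0652
Market C$92.07 < fair 95.0652: forward underpriced → reverse cash-and-carry (short the stock, invest proceeds at r, pay the dividends, go long the forward).
Profit at T = |F_mkt − F*| = |92.07 − 95.0652| = C$3.00 per share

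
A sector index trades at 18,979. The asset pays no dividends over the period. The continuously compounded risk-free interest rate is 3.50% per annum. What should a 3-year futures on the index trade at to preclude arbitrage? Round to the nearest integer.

F = S·e^(rT) = 18979 · e^(0.0350 × 3)
= 18979 · e^0.105000 = 18979 × 1.110711
F = 21,080

21,080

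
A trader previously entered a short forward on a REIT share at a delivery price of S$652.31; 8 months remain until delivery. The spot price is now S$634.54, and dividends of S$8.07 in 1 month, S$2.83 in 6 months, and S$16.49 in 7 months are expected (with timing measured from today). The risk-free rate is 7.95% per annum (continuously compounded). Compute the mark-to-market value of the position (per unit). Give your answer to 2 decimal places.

S$10.58

PV(remaining dividends) I = 8.07·e^(−0.0795·1/12) + 2.83·e^(−0.0795·6/12) + 16.49·e^(−0.0795·7/12) = 26.4792
Current forward F = (S − I)·e^(rT) = (634.54 − 26.4792)·e^(0.0795·8/12) = 608.0608 × 1.054430 = 641.1575
Value (long) = (F − K)·e^(−rT) = (641.1575 − 652.31) × 0.948380 = -10.5768
Short position value = −(long value) = S$10.58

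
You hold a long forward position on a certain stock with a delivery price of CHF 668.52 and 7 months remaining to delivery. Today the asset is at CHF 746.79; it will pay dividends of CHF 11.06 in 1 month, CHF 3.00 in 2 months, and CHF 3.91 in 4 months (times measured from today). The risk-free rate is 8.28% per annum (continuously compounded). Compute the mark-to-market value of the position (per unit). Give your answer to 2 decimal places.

PV(remaining dividends) I = 11.06·e^(−0.0828·1/12) + 3.00·e^(−0.0828·2/12) + 3.91·e^(−0.0828·4/12) = 17.7464
Current forward F = (S − I)·e^(rT) = (746.79 − 17.7464)·e^(0.0828·7/12) = 729.0436 × 1.049485 = 765.1203
Value (long) = (F − K)·e^(−rT) = (765.1203 − 668.52) × 0.952848 = 92.0454
Value = CHF 92.05

CHF 92.05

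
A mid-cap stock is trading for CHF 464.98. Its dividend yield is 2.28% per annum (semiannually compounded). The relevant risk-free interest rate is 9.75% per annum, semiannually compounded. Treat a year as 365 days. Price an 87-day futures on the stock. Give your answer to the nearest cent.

F = S · (1+r/2)^(2T) / (1+q/2)^(2T)
= 464.98 × 1.022950 / 1.005418 = 464.98 × 1.017438
F = CHF 473.09

CHF 473.09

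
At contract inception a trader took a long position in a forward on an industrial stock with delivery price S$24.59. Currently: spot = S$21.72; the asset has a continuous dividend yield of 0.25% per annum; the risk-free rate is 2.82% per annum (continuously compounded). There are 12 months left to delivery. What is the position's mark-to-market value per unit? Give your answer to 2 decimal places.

-S$2.24

Current fair forward for the remaining 12 months: F = S·e^((r − q)·T), (r − q) = 0.0282 − 0.0025 = 0.0257
F = 21.72 · e^(0.0257 × 12/12) = 21.72 × 1.026033 = 22.2854
Value of long forward = (F − K)·e^(−rT) = (22.2854 − 24.59) · e^(−0.0282·12/12)
= -2.3046 × 0.972194 = -2.24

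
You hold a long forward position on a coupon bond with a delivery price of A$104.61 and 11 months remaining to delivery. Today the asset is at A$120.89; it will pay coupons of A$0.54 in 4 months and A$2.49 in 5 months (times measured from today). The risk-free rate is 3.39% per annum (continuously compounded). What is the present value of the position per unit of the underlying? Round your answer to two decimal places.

PV(remaining coupons) I = 0.54·e^(−0.0339·4/12) + 2.49·e^(−0.0339·5/12) = 2.9890
Current forward F = (S − I)·e^(rT) = (120.89 − 2.9890)·e^(0.0339·11/12) = 117.9010 × 1.031563 = 121.6223
Value (long) = (F − K)·e^(−rT) = (121.6223 − 104.61) × 0.969403 = 16.4918
Value = A$16.49

A$16.49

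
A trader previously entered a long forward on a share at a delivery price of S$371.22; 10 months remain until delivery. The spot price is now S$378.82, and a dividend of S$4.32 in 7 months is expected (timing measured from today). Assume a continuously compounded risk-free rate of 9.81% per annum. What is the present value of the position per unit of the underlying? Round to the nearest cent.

PV(remaining dividends) I = 4.32·e^(−0.0981·7/12) = 4.0797
Current forward F = (S − I)·e^(rT) = (378.82 − 4.0797)·e^(0.0981·10/12) = 374.7403 × 1.085184 = 406.6622
Value (long) = (F − K)·e^(−rT) = (406.6622 − 371.22) × 0.921502 = 32.6601
Value = S$32.66

S$32.66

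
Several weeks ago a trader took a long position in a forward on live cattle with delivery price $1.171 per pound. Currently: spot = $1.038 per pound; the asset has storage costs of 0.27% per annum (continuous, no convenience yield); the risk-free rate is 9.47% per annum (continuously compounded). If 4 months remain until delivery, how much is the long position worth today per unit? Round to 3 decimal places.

-$0.096 per pound

Current fair forward for the remaining 4 months: F = S·e^((r + u)·T), (r + u) = 0.0947 + 0.0027 = 0.0974
F = 1.038 · e^(0.0974 × 4/12) = 1.038 × 1.032999 = 1.0723
Value of long forward = (F − K)·e^(−rT) = (1.0723 − 1.171) · e^(−0.0947·4/12)
= -0.0987 × 0.968926 = -0.096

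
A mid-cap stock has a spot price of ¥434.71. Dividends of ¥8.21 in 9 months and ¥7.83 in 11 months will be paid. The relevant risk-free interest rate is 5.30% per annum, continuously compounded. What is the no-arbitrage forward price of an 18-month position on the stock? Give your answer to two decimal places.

¥454.06

PV(dividends) I = 8.21·e^(−0.0530·9/12) + 7.83·e^(−0.0530·11/12)
I = 7.8901 + 7.4587 = 15.3488
F = (S − I)·e^(rT) = (434.71 − 15.3488) · e^(0.0530·18/12)
= 419.3612 · e^0.079500 = 419.3612 × 1.082746 = ¥454.06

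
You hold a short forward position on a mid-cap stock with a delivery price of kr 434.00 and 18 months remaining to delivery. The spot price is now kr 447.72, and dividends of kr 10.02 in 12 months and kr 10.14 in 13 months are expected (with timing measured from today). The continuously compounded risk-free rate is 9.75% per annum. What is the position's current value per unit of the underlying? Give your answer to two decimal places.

PV(remaining dividends) I = 10.02·e^(−0.0975·12/12) + 10.14·e^(−0.0975·13/12) = 18.2128
Current forward F = (S − I)·e^(rT) = (447.72 − 18.2128)·e^(0.0975·18/12) = 429.5072 × 1.157486 = 497.1486
Value (long) = (F − K)·e^(−rT) = (497.1486 − 434.00) × 0.863942 = 54.5567
Short position value = −(long value) = -kr 54.56

-kr 54.56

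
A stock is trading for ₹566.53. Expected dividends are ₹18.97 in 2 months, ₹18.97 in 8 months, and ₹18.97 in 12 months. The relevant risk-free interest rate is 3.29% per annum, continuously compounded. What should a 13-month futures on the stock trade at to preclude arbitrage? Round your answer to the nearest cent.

PV(dividends) I = 18.97·e^(−0.0329·2/12) + 18.97·e^(−0.0329·8/12) + 18.97·e^(−0.0329·12/12)
I = 18.8663 + 18.5585 + 18.3560 = 55.7808
F = (S − I)·e^(rT) = (566.53 − 55.7808) · e^(0.0329·13/12)
= 510.7492 · e^0.035642 = 510.7492 × 1.036285 = ₹529.28

₹529.28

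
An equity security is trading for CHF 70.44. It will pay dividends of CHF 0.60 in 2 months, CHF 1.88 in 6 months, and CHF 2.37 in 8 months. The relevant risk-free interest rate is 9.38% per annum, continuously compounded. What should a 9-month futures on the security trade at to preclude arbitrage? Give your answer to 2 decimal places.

PV(dividends) I = 0.60·e^(−0.0938·2/12) + 1.88·e^(−0.0938·6/12) + 2.37·e^(−0.0938·8/12)
I = 0.5907 + 1.7939 + 2.2263 = 4.6109
F = (S − I)·e^(rT) = (70.44 − 4.6109) · e^(0.0938·9/12)
= 65.8291 · e^0.070350 = 65.8291 × 1.072884 = CHF 70.63

CHF 70.63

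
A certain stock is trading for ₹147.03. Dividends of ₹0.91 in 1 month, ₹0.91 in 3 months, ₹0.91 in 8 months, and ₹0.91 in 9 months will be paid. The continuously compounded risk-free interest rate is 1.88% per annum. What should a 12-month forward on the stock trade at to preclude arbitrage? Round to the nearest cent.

₹146.14

PV(dividends) I = 0.91·e^(−0.0188·1/12) + 0.91·e^(−0.0188·3/12) + 0.91·e^(−0.0188·8/12) + 0.91·e^(−0.0188·9/12)
I = 0.9086 + 0.9057 + 0.8987 + 0.8973 = 3.6103
F = (S − I)·e^(rT) = (147.03 − 3.6103) · e^(0.0188·12/12)
= 143.4197 · e^0.018800 = 143.4197 × 1.018978 = ₹146.14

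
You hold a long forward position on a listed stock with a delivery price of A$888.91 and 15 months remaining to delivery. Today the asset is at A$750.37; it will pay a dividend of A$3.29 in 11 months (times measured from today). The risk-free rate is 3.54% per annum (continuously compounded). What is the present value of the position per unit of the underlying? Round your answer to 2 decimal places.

-A$103.25

PV(remaining dividends) I = 3.29·e^(−0.0354·11/12) = 3.1850
Current forward F = (S − I)·e^(rT) = (750.37 − 3.1850)·e^(0.0354·15/12) = 747.1850 × 1.045244 = 780.9906
Value (long) = (F − K)·e^(−rT) = (780.9906 − 888.91) × 0.956715 = -103.2481
Value = -A$103.25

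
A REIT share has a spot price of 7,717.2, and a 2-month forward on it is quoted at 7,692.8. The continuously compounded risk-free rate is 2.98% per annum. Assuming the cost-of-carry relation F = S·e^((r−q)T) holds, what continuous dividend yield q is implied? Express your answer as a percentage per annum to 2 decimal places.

4.88%

From F = S·e^((r−q)T): (r − q) = ln(F/S)/T
ln(7692.8/7717.2) = ln(0.996838) = -0.003167
(r − q) = -0.003167 / (2/12) = -0.019002
q = r − ln(F/S)/T = 0.0298 + 0.019002 = 0.048802
q = 4.88%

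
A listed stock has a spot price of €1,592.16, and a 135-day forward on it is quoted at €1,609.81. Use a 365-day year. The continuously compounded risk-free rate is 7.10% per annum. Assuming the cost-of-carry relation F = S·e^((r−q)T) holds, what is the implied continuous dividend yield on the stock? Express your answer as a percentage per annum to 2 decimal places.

From F = S·e^((r−q)T): (r − q) = ln(F/S)/T
ln(1609.81/1592.16) = ln(1.011086) = 0.011025
(r − q) = 0.011025 / (135/365) = 0.029808
q = r − ln(F/S)/T = 0.0710 − 0.029808 = 0.041192
q = 4.12%

4.12%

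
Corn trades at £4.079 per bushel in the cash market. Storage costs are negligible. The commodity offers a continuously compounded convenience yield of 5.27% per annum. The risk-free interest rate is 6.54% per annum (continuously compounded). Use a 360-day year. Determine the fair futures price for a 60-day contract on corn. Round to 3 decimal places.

£4.088 per bushel

Net carry = r + u − y = 0.0654 + 0.0000 − 0.0527 = 0.0127
F = S·e^((r+u−y)T) = 4.079 · e^(0.0127 × 60/360) = 4.079 · e^0.002117
= 4.079 × 1.002119 = £4.088 per bushel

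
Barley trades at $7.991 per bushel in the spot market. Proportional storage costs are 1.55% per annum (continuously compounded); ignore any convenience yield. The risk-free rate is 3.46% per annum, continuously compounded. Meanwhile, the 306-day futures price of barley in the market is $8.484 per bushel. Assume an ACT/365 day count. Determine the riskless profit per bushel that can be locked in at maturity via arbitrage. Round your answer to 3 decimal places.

$0.150 per bushel

Fair futures: F* = S·e^(carry·T), with carry = (r + u) = 0.0346 + 0.0155 = 0.0501
F* = 7.991 · e^(0.0501 × 306/365) = 7.991 · e^0.042002 = 7.991 × 1.042897 = $8.3338
Market $8.484 > fair $8.3338: forward overpriced → cash-and-carry (buy spot, short the forward).
At maturity, profit = |F_mkt − F*| = |8.484 − 8.3338| = $0.150 per bushel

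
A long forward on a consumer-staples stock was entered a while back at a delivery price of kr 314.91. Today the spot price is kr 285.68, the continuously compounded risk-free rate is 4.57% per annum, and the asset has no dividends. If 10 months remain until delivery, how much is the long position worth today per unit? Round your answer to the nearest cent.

Current fair forward for the remaining 10 months: F = S·e^(r·T), r = 0.0457
F = 285.68 · e^(0.0457 × 10/12) = 285.68 × 1.038818 = 296.7695
Value of long forward = (F − K)·e^(−rT) = (296.7695 − 314.91) · e^(−0.0457·10/12)
= -18.1405 × 0.962633 = -17.46

-kr 17.46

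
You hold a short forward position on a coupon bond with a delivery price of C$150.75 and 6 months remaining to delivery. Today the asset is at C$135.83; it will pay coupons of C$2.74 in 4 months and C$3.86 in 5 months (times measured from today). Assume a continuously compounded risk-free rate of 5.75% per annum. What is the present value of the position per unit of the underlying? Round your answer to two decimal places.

PV(remaining coupons) I = 2.74·e^(−0.0575·4/12) + 3.86·e^(−0.0575·5/12) = 6.4566
Current forward F = (S − I)·e^(rT) = (135.83 − 6.4566)·e^(0.0575·6/12) = 129.3734 × 1.029167 = 133.1468
Value (long) = (F − K)·e^(−rT) = (133.1468 − 150.75) × 0.971659 = -17.1043
Short position value = −(long value) = C$17.10

C$17.10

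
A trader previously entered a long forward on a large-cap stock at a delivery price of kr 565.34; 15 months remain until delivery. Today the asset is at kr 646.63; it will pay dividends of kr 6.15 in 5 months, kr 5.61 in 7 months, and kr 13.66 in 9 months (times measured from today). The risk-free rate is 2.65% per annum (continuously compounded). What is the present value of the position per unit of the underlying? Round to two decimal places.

kr 74.71

PV(remaining dividends) I = 6.15·e^(−0.0265·5/12) + 5.61·e^(−0.0265·7/12) + 13.66·e^(−0.0265·9/12) = 24.9976
Current forward F = (S − I)·e^(rT) = (646.63 − 24.9976)·e^(0.0265·15/12) = 621.6324 × 1.033680 = 642.5690
Value (long) = (F − K)·e^(−rT) = (642.5690 − 565.34) × 0.967418 = 74.7127
Value = kr 74.71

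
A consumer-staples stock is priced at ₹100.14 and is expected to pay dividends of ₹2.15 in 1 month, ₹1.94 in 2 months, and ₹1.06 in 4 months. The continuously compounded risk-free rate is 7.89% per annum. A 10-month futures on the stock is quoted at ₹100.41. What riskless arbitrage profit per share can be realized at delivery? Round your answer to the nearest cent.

PV(dividends) I = 2.15·e^(−0.0789·1/12) + 1.94·e^(−0.0789·2/12) + 1.06·e^(−0.0789·4/12) = 5.0831
Fair futures F* = (S − I)·e^(rT) = (100.14 − 5.0831)·e^0.065750 = 95.0569 × 1.067960 = 101.5170
Market ₹100.41 < fair 101.5170: forward underpriced → reverse cash-and-carry (short the stock, invest proceeds at r, pay the dividends, go long the forward).
Profit at T = |F_mkt − F*| = |100.41 − 101.5170| = ₹1.11 per share

₹1.11 per share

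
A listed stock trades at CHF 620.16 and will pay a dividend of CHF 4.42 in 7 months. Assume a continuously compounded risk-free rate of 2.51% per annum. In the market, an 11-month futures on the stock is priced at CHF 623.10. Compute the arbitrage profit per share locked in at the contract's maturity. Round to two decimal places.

PV(dividends) I = 4.42·e^(−0.0251·7/12) = 4.3558
Fair futures F* = (S − I)·e^(rT) = (620.16 − 4.3558)·e^0.023008 = 615.8042 × 1.023275 = 630.1370
Market CHF 623.10 < fair 630.1370: forward underpriced → reverse cash-and-carry (short the stock, invest proceeds at r, pay the dividends, go long the forward).
Profit at T = |F_mkt − F*| = |623.10 − 630.1370| = CHF 7.04 per share

CHF 7.04 per share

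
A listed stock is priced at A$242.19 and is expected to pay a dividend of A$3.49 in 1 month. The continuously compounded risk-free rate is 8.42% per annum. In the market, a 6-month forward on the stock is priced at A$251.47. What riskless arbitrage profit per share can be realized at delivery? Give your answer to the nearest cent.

A$2.48 per share

PV(dividends) I = 3.49·e^(−0.0842·1/12) = 3.4656
Fair forward F* = (S − I)·e^(rT) = (242.19 − 3.4656)·e^0.042100 = 238.7244 × 1.042999 = 248.9893
Market A$251.47 > fair 248.9893: forward overpriced → cash-and-carry (borrow at r, buy the stock and collect the dividends, short the forward).
Profit at T = |F_mkt − F*| = |251.47 − 248.9893| = A$2.48 per share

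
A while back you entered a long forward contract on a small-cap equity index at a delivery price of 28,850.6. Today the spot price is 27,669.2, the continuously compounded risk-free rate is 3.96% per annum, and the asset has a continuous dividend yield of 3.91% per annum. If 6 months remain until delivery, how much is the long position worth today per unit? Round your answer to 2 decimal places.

-1151.46

Current fair forward for the remaining 6 months: F = S·e^((r − q)·T), (r − q) = 0.0396 − 0.0391 = 0.0005
F = 27669.2 · e^(0.0005 × 6/12) = 27669.2 × 1.00025003 = 27676.1181
Value of long forward = (F − K)·e^(−rT) = (27676.1181 − 28850.6) · e^(−0.0396·6/12)
= -1174.4819 × 0.98039473 = -1151.46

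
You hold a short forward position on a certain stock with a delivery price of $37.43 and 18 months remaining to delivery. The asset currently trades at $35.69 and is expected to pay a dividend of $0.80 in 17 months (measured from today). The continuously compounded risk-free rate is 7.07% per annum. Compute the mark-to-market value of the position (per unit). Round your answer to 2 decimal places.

-$1.30

PV(remaining dividends) I = 0.80·e^(−0.0707·17/12) = 0.7238
Current forward F = (S − I)·e^(rT) = (35.69 − 0.7238)·e^(0.0707·18/12) = 34.9662 × 1.111877 = 38.8781
Value (long) = (F − K)·e^(−rT) = (38.8781 − 37.43) × 0.899380 = 1.3024
Short position value = −(long value) = -$1.30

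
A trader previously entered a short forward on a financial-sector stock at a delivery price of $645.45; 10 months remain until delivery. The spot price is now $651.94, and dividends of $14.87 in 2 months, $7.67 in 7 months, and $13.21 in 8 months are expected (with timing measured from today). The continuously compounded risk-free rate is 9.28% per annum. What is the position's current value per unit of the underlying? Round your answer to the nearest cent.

-$20.20

PV(remaining dividends) I = 14.87·e^(−0.0928·2/12) + 7.67·e^(−0.0928·7/12) + 13.21·e^(−0.0928·8/12) = 34.3251
Current forward F = (S − I)·e^(rT) = (651.94 − 34.3251)·e^(0.0928·10/12) = 617.6149 × 1.080402 = 667.2724
Value (long) = (F − K)·e^(−rT) = (667.2724 − 645.45) × 0.925581 = 20.1984
Short position value = −(long value) = -$20.20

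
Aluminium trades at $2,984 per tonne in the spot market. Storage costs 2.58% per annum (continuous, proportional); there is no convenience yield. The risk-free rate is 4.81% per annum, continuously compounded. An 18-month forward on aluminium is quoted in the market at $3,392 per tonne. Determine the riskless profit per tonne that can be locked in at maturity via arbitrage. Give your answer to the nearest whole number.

Fair forward: F* = S·e^(carry·T), with carry = (r + u) = 0.0481 + 0.0258 = 0.0739
F* = 2984 · e^(0.0739 × 18/12) = 2984 · e^0.110850 = 2984 × 1.117227 = $3333.8054
Market $3392 > fair $3333.8054: forward overpriced → cash-and-carry (buy spot, short the forward).
At maturity, profit = |F_mkt − F*| = |3392 − 3333.8054| = $58 per tonne

$58 per tonne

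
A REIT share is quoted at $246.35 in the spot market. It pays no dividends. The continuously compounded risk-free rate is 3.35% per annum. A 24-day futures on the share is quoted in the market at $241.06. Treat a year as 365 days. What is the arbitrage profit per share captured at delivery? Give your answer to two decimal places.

$5.83 per share

Fair futures: F* = S·e^(carry·T), with carry = r = 0.0335
F* = 246.35 · e^(0.0335 × 24/365) = 246.35 · e^0.002203 = 246.35 × 1.002205 = $246.8932
Market $241.06 < fair $246.8932: forward underpriced → reverse cash-and-carry (short spot, go long the forward).
At maturity, profit = |F_mkt − F*| = |241.06 − 246.8932| = $5.83 per share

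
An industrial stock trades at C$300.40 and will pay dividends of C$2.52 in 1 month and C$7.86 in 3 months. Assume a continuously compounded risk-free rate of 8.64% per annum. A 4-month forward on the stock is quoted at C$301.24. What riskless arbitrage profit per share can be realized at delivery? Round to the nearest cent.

PV(dividends) I = 2.52·e^(−0.0864·1/12) + 7.86·e^(−0.0864·3/12) = 10.1940
Fair forward F* = (S − I)·e^(rT) = (300.40 − 10.1940)·e^0.028800 = 290.2060 × 1.029219 = 298.6855
Market C$301.24 > fair 298.6855: forward overpriced → cash-and-carry (borrow at r, buy the stock and collect the dividends, short the forward).
Profit at T = |F_mkt − F*| = |301.24 − 298.6855| = C$2.55 per share

C$2.55 per share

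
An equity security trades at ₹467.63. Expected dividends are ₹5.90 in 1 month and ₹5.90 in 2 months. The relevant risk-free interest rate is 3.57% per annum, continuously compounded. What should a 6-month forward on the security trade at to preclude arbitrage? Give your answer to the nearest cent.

PV(dividends) I = 5.90·e^(−0.0357·1/12) + 5.90·e^(−0.0357·2/12)
I = 5.8825 + 5.8650 = 11.7475
F = (S − I)·e^(rT) = (467.63 − 11.7475) · e^(0.0357·6/12)
= 455.8825 · e^0.017850 = 455.8825 × 1.018010 = ₹464.09

₹464.09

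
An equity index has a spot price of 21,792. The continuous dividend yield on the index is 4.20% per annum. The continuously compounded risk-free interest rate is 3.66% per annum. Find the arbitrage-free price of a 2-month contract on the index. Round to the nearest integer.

F = S·e^((r − q)T) = 21792 · e^((0.0366 − 0.0420) × 2/12)
= 21792 · e^-0.000900 = 21792 × 0.999100
F = 21,772

21,772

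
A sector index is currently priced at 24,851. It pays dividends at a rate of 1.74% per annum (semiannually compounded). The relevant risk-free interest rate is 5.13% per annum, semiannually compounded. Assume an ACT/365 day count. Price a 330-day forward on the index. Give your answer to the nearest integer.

25,611

F = S · (1+r/2)^(2T) / (1+q/2)^(2T)
= 24851 × 1.046861 / 1.015787 = 24851 × 1.030591
F = 25,611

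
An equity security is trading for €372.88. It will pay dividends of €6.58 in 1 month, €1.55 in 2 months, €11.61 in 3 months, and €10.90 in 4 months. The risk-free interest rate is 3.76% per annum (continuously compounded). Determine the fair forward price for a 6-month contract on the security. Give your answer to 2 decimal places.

€349.01

PV(dividends) I = 6.58·e^(−0.0376·1/12) + 1.55·e^(−0.0376·2/12) + 11.61·e^(−0.0376·3/12) + 10.90·e^(−0.0376·4/12)
I = 6.5594 + 1.5403 + 11.5014 + 10.7642 = 30.3653
F = (S − I)·e^(rT) = (372.88 − 30.3653) · e^(0.0376·6/12)
= 342.5147 · e^0.018800 = 342.5147 × 1.018978 = €349.01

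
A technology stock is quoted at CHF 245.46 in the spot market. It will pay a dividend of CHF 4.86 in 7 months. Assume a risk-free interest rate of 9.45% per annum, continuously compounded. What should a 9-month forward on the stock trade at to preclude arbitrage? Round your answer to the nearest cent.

PV(dividends) I = 4.86·e^(−0.0945·7/12)
I = 4.5993
F = (S − I)·e^(rT) = (245.46 − 4.5993) · e^(0.0945·9/12)
= 240.8607 · e^0.070875 = 240.8607 × 1.073447 = CHF 258.55

CHF 258.55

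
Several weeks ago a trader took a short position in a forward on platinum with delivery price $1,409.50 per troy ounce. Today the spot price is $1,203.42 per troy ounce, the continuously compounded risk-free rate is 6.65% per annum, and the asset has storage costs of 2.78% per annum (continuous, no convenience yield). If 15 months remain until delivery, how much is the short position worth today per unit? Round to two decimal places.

$51.10 per troy ounce

Current fair forward for the remaining 15 months: F = S·e^((r + u)·T), (r + u) = 0.0665 + 0.0278 = 0.0943
F = 1203.42 · e^(0.0943 × 15/12) = 1203.42 × 1.12510346 = 1353.9720
Value of long forward = (F − K)·e^(−rT) = (1353.9720 − 1409.50) · e^(−0.0665·15/12)
= -55.5280 × 0.92023611 = -51.10
Short position value = −(long value) = $51.10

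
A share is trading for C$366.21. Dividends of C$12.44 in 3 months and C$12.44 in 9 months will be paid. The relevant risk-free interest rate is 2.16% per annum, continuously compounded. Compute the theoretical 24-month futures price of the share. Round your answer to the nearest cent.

C$356.68

PV(dividends) I = 12.44·e^(−0.0216·3/12) + 12.44·e^(−0.0216·9/12)
I = 12.3730 + 12.2401 = 24.6131
F = (S − I)·e^(rT) = (366.21 − 24.6131) · e^(0.0216·24/12)
= 341.5969 · e^0.043200 = 341.5969 × 1.044147 = C$356.68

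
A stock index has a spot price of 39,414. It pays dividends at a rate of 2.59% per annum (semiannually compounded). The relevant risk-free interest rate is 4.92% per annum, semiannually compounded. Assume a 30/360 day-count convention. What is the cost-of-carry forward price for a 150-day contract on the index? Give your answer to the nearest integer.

39,791

F = S · (1+r/2)^(2T) / (1+q/2)^(2T)
= 39414 × 1.020458 / 1.010780 = 39414 × 1.009575
F = 39,791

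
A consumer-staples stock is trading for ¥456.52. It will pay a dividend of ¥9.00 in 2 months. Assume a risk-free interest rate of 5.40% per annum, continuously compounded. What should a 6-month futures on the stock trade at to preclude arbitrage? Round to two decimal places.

¥459.85

PV(dividends) I = 9.00·e^(−0.0540·2/12)
I = 8.9194
F = (S − I)·e^(rT) = (456.52 − 8.9194) · e^(0.0540·6/12)
= 447.6006 · e^0.027000 = 447.6006 × 1.027368 = ¥459.85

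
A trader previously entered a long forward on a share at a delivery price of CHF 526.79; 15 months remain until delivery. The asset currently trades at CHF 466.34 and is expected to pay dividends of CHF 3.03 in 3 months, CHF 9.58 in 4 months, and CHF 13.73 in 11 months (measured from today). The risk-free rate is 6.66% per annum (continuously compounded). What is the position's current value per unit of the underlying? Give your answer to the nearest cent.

-CHF 43.64

PV(remaining dividends) I = 3.03·e^(−0.0666·3/12) + 9.58·e^(−0.0666·4/12) + 13.73·e^(−0.0666·11/12) = 25.2665
Current forward F = (S − I)·e^(rT) = (466.34 − 25.2665)·e^(0.0666·15/12) = 441.0735 × 1.086813 = 479.3644
Value (long) = (F − K)·e^(−rT) = (479.3644 − 526.79) × 0.920121 = -43.6373
Value = -CHF 43.64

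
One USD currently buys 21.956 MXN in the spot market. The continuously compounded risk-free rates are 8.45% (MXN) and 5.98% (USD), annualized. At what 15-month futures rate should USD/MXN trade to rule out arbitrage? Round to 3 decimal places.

22.644

F = S·e^((r_MXN − r_USD)T) = 21.956 · e^((0.0845 − 0.0598) × 15/12)
= 21.956 · e^0.030875 = 21.956 × 1.031357
F = 22.644 MXN per USD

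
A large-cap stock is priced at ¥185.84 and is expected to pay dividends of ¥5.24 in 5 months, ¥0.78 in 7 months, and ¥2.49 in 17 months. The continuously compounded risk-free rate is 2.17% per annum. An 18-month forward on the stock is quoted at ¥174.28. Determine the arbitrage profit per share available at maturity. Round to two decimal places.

¥9.05 per share

PV(dividends) I = 5.24·e^(−0.0217·5/12) + 0.78·e^(−0.0217·7/12) + 2.49·e^(−0.0217·17/12) = 8.3776
Fair forward F* = (S − I)·e^(rT) = (185.84 − 8.3776)·e^0.032550 = 177.4624 × 1.033086 = 183.3339
Market ¥174.28 < fair 183.3339: forward underpriced → reverse cash-and-carry (short the stock, invest proceeds at r, pay the dividends, go long the forward).
Profit at T = |F_mkt − F*| = |174.28 − 183.3339| = ¥9.05 per share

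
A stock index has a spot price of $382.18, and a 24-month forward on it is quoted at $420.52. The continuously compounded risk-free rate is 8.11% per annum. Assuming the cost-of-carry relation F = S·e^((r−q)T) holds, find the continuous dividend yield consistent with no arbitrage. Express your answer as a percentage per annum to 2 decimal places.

3.33%

From F = S·e^((r−q)T): (r − q) = ln(F/S)/T
ln(420.52/382.18) = ln(1.100319) = 0.095600
(r − q) = 0.095600 / (24/12) = 0.047800
q = r − ln(F/S)/T = 0.0811 − 0.047800 = 0.033300
q = 3.33%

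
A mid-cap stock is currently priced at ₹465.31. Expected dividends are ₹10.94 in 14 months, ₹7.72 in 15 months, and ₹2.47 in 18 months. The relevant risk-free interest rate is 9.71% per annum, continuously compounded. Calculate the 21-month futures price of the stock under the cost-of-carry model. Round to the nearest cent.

₹529.28

PV(dividends) I = 10.94·e^(−0.0971·14/12) + 7.72·e^(−0.0971·15/12) + 2.47·e^(−0.0971·18/12)
I = 9.7683 + 6.8376 + 2.1352 = 18.7411
F = (S − I)·e^(rT) = (465.31 − 18.7411) · e^(0.0971·21/12)
= 446.5689 · e^0.169925 = 446.5689 × 1.185216 = ₹529.28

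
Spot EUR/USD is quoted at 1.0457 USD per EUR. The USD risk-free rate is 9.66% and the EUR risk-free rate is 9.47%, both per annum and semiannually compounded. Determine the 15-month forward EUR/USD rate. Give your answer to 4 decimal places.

1.0481

By covered interest parity, F = S · (1+r_USD/2)^(2T) / (1+r_EUR/2)^(2T)
= 1.0457 × 1.125159 / 1.122612 = 1.0457 × 1.002269
F = 1.0481 USD per EUR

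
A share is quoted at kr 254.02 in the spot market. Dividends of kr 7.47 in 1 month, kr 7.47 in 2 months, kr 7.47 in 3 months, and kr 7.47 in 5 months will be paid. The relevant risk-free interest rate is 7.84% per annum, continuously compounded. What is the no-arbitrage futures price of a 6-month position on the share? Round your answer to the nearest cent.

PV(dividends) I = 7.47·e^(−0.0784·1/12) + 7.47·e^(−0.0784·2/12) + 7.47·e^(−0.0784·3/12) + 7.47·e^(−0.0784·5/12)
I = 7.4214 + 7.3730 + 7.3250 + 7.2299 = 29.3493
F = (S − I)·e^(rT) = (254.02 − 29.3493) · e^(0.0784·6/12)
= 224.6707 · e^0.039200 = 224.6707 × 1.039978 = kr 233.65

kr 233.65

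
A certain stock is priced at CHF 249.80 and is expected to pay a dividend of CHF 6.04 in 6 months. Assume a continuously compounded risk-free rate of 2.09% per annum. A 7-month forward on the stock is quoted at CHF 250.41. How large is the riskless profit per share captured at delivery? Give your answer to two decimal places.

PV(dividends) I = 6.04·e^(−0.0209·6/12) = 5.9772
Fair forward F* = (S − I)·e^(rT) = (249.80 − 5.9772)·e^0.012192 = 243.8228 × 1.012267 = 246.8138
Market CHF 250.41 > fair 246.8138: forward overpriced → cash-and-carry (borrow at r, buy the stock and collect the dividends, short the forward).
Profit at T = |F_mkt − F*| = |250.41 − 246.8138| = CHF 3.60 per share

CHF 3.60 per share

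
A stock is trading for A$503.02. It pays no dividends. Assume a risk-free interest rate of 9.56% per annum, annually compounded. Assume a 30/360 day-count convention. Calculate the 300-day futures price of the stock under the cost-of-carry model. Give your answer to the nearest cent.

A$542.79

F = S · (1+r)^T
= 503.02 × 1.079054
F = A$542.79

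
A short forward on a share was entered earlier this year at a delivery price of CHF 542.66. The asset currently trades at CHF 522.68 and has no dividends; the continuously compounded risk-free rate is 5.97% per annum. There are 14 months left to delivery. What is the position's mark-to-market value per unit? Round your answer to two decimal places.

-CHF 16.53

Current fair forward for the remaining 14 months: F = S·e^(r·T), r = 0.0597
F = 522.68 · e^(0.0597 × 14/12) = 522.68 × 1.072133 = 560.3825
Value of long forward = (F − K)·e^(−rT) = (560.3825 − 542.66) · e^(−0.0597·14/12)
= 17.7225 × 0.932720 = 16.53
Short position value = −(long value) = -CHF 16.53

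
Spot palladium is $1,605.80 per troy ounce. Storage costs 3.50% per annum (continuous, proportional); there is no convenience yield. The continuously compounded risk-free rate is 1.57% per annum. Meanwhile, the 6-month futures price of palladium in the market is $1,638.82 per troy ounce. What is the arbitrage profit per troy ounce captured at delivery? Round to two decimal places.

$8.21 per troy ounce

Fair futures: F* = S·e^(carry·T), with carry = (r + u) = 0.0157 + 0.0350 = 0.0507
F* = 1605.80 · e^(0.0507 × 6/12) = 1605.80 · e^0.02535000 = 1605.80 × 1.02567404 = $1647.0274
Market $1638.82 < fair $1647.0274: forward underpriced → reverse cash-and-carry (short spot, go long the forward).
At maturity, profit = |F_mkt − F*| = |1638.82 − 1647.0274| = $8.21 per troy ounce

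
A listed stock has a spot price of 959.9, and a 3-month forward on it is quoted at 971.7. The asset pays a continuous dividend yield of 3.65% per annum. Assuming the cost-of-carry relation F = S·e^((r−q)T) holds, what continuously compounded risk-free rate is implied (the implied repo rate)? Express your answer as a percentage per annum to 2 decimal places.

8.54%

From F = S·e^((r−q)T): (r − q) = ln(F/S)/T
ln(971.7/959.9) = ln(1.012293) = 0.012218
(r − q) = 0.012218 / (3/12) = 0.048872
r = ln(F/S)/T + q = 0.048872 + 0.0365 = 0.085372
r = 8.54%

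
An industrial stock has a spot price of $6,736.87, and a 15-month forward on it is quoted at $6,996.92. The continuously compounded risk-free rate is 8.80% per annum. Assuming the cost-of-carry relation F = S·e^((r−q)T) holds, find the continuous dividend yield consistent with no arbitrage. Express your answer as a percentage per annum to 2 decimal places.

5.77%

From F = S·e^((r−q)T): (r − q) = ln(F/S)/T
ln(6996.92/6736.87) = ln(1.038601) = 0.037875
(r − q) = 0.037875 / (15/12) = 0.030300
q = r − ln(F/S)/T = 0.0880 − 0.030300 = 0.057700
q = 5.77%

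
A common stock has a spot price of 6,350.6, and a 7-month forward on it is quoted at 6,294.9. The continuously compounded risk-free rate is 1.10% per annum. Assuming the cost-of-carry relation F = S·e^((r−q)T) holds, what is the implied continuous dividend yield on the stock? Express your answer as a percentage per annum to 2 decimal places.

From F = S·e^((r−q)T): (r − q) = ln(F/S)/T
ln(6294.9/6350.6) = ln(0.991229) = -0.008810
(r − q) = -0.008810 / (7/12) = -0.015103
q = r − ln(F/S)/T = 0.0110 + 0.015103 = 0.026103
q = 2.61%

2.61%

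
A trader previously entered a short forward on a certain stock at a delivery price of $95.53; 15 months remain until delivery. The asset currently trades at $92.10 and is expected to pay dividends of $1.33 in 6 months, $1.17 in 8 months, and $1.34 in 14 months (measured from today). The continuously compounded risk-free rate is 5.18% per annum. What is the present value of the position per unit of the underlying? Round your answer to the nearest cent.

PV(remaining dividends) I = 1.33·e^(−0.0518·6/12) + 1.17·e^(−0.0518·8/12) + 1.34·e^(−0.0518·14/12) = 3.6877
Current forward F = (S − I)·e^(rT) = (92.10 − 3.6877)·e^(0.0518·15/12) = 88.4123 × 1.066892 = 94.3264
Value (long) = (F − K)·e^(−rT) = (94.3264 − 95.53) × 0.937302 = -1.1281
Short position value = −(long value) = $1.13

$1.13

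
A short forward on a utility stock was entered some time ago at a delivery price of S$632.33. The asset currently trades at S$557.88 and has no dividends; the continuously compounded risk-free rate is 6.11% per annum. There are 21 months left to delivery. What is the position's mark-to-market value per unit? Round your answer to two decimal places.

S$10.33

Current fair forward for the remaining 21 months: F = S·e^(r·T), r = 0.0611
F = 557.88 · e^(0.0611 × 21/12) = 557.88 × 1.112851 = 620.8373
Value of long forward = (F − K)·e^(−rT) = (620.8373 − 632.33) · e^(−0.0611·21/12)
= -11.4927 × 0.898593 = -10.33
Short position value = −(long value) = S$10.33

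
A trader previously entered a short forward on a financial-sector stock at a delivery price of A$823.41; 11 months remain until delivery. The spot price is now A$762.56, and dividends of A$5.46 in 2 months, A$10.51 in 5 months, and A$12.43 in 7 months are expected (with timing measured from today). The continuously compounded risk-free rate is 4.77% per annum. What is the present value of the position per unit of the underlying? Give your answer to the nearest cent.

A$53.43

PV(remaining dividends) I = 5.46·e^(−0.0477·2/12) + 10.51·e^(−0.0477·5/12) + 12.43·e^(−0.0477·7/12) = 27.8088
Current forward F = (S − I)·e^(rT) = (762.56 − 27.8088)·e^(0.0477·11/12) = 734.7512 × 1.044695 = 767.5909
Value (long) = (F − K)·e^(−rT) = (767.5909 − 823.41) × 0.957217 = -53.4310
Short position value = −(long value) = A$53.43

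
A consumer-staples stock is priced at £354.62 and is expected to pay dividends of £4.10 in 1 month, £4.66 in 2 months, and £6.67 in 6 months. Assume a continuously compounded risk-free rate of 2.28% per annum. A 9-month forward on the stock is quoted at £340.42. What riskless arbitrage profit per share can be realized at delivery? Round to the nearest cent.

£4.72 per share

PV(dividends) I = 4.10·e^(−0.0228·1/12) + 4.66·e^(−0.0228·2/12) + 6.67·e^(−0.0228·6/12) = 15.3289
Fair forward F* = (S − I)·e^(rT) = (354.62 − 15.3289)·e^0.017100 = 339.2911 × 1.017247 = 345.1429
Market £340.42 < fair 345.1429: forward underpriced → reverse cash-and-carry (short the stock, invest proceeds at r, pay the dividends, go long the forward).
Profit at T = |F_mkt − F*| = |340.42 − 345.1429| = £4.72 per share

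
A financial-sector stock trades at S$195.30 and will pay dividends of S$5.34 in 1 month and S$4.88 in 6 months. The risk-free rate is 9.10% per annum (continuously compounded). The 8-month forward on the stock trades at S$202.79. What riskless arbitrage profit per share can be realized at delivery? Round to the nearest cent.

S$5.86 per share

PV(dividends) I = 5.34·e^(−0.0910·1/12) + 4.88·e^(−0.0910·6/12) = 9.9626
Fair forward F* = (S − I)·e^(rT) = (195.30 − 9.9626)·e^0.060667 = 185.3374 × 1.062545 = 196.9293
Market S$202.79 > fair 196.9293: forward overpriced → cash-and-carry (borrow at r, buy the stock and collect the dividends, short the forward).
Profit at T = |F_mkt − F*| = |202.79 − 196.9293| = S$5.86 per share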